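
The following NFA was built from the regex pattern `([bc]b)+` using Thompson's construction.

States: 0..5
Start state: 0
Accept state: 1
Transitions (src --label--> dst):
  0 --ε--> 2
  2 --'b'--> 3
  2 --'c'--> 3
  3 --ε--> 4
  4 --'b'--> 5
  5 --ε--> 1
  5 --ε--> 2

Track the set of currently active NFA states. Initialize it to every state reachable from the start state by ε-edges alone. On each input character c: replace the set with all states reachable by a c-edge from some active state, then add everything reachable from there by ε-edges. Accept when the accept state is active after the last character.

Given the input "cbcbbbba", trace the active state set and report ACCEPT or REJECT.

start: ε-closure({0}) = {0,2}
'c' @ 1: {3,4}
'b' @ 2: {1,2,5}  [accepting]
'c' @ 3: {3,4}
'b' @ 4: {1,2,5}  [accepting]
'b' @ 5: {3,4}
'b' @ 6: {1,2,5}  [accepting]
'b' @ 7: {3,4}
'a' @ 8: {}  — no active states
final: {}; accept 1 not in set

Answer: REJECT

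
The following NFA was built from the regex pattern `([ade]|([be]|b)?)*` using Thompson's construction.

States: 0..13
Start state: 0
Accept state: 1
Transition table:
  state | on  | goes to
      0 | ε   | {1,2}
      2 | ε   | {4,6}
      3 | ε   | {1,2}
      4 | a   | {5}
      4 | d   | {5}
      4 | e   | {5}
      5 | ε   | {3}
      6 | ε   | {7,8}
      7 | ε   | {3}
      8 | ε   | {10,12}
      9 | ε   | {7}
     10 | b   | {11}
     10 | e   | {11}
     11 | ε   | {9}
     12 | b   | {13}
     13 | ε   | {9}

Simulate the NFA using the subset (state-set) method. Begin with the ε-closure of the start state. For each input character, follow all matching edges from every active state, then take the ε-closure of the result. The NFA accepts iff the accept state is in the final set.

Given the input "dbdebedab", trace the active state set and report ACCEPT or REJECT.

Answer: ACCEPT

Trace:
start: ε-closure({0}) = {0,1,2,3,4,6,7,8,10,12}
'd' @ 1: {1,2,3,4,5,6,7,8,10,12}  [accepting]
'b' @ 2: {1,2,3,4,6,7,8,9,10,11,12,13}  [accepting]
'd' @ 3: {1,2,3,4,5,6,7,8,10,12}  [accepting]
'e' @ 4: {1,2,3,4,5,6,7,8,9,10,11,12}  [accepting]
'b' @ 5: {1,2,3,4,6,7,8,9,10,11,12,13}  [accepting]
'e' @ 6: {1,2,3,4,5,6,7,8,9,10,11,12}  [accepting]
'd' @ 7: {1,2,3,4,5,6,7,8,10,12}  [accepting]
'a' @ 8: {1,2,3,4,5,6,7,8,10,12}  [accepting]
'b' @ 9: {1,2,3,4,6,7,8,9,10,11,12,13}  [accepting]
final: {1,2,3,4,6,7,8,9,10,11,12,13}; accept 1 in set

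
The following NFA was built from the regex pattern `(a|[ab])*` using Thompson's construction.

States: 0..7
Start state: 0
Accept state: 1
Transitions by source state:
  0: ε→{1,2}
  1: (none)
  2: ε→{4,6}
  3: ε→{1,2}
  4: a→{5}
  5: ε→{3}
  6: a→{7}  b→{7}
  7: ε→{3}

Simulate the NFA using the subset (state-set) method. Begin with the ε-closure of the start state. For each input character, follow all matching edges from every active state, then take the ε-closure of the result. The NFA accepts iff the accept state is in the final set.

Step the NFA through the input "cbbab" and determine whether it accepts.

Answer: REJECT

Derivation:
S₀ = ε-closure({0}) = {0,1,2,4,6}
'c' @ 1: {}  — state set empty
rest 'bbab' ignored (set empty)
final: {}; accept 1 not in set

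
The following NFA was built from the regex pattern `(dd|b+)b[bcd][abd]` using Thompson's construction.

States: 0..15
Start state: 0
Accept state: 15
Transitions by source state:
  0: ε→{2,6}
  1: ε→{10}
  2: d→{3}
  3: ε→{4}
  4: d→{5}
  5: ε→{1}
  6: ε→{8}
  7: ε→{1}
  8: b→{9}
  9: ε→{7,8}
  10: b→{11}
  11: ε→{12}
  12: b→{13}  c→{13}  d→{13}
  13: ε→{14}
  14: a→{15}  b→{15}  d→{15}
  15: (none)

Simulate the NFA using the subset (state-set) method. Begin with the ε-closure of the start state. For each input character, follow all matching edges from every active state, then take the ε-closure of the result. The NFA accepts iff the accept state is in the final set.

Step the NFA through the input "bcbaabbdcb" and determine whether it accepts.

start: ε-closure({0}) = {0,2,6,8}
'b' @ 1: {1,7,8,9,10}
'c' @ 2: {}  — state set empty
rest 'baabbdcb' ignored (set empty)
end set {} — state 15 not in

Answer: REJECT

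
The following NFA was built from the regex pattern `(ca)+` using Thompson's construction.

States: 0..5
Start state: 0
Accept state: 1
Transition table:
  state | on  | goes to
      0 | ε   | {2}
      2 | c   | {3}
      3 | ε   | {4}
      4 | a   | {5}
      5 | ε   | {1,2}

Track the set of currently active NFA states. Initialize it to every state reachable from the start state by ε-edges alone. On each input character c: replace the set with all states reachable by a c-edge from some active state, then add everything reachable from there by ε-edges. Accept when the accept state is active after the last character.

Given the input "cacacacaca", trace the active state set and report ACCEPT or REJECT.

start: ε-closure({0}) = {0,2}
'c' @ 1: {3,4}
'a' @ 2: {1,2,5}  (accept∈set)
'c' @ 3: {3,4}
'a' @ 4: {1,2,5}  (accept∈set)
'c' @ 5: {3,4}
'a' @ 6: {1,2,5}  (accept∈set)
'c' @ 7: {3,4}
'a' @ 8: {1,2,5}  (accept∈set)
'c' @ 9: {3,4}
'a' @ 10: {1,2,5}  (accept∈set)
after full input: {1,2,5}  (accept=1 in)

Answer: ACCEPT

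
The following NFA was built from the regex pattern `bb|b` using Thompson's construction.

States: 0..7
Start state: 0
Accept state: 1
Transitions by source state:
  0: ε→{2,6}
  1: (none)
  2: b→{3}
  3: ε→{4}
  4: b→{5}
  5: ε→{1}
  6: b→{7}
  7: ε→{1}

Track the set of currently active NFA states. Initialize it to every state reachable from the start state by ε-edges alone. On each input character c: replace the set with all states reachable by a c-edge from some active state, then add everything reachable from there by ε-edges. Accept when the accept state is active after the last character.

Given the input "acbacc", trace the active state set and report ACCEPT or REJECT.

Answer: REJECT

Derivation:
start: ε-closure({0}) = {0,2,6}
'a' @ 1: {}  — state set empty
rest 'cbacc' ignored (set empty)
after full input: {}  (accept=1 not in)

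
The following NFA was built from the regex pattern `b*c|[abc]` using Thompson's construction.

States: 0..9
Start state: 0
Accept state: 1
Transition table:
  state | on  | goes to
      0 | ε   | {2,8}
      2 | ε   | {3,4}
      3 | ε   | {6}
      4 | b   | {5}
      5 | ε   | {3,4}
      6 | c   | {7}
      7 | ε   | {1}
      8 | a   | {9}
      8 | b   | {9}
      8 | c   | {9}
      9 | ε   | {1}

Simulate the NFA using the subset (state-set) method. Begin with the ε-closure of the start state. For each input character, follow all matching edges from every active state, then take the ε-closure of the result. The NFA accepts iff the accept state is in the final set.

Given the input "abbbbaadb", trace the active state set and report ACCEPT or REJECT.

Answer: REJECT

Steps:
start: ε-closure({0}) = {0,2,3,4,6,8}
'a' @ 1: {1,9}  ✓accept
'b' @ 2: {}  — no active states
rest 'bbbaadb' ignored (set empty)
end set {} — state 1 not in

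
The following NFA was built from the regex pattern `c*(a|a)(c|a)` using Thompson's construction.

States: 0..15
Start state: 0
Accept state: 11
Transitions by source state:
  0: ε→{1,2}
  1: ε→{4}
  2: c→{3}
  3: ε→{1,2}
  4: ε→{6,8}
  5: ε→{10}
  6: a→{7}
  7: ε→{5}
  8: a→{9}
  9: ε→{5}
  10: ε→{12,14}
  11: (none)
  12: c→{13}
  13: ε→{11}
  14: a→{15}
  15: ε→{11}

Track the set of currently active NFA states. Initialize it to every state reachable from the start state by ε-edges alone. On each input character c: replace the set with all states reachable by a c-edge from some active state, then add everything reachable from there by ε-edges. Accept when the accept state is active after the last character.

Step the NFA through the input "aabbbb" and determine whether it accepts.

Answer: REJECT

Steps:
initial (ε-close {0}): {0,1,2,4,6,8}
'a' @ 1: {5,7,9,10,12,14}
'a' @ 2: {11,15}  [accepting]
'b' @ 3: {}  — dead — no transitions
rest 'bbb' ignored (set empty)
after full input: {}  (accept=11 not in)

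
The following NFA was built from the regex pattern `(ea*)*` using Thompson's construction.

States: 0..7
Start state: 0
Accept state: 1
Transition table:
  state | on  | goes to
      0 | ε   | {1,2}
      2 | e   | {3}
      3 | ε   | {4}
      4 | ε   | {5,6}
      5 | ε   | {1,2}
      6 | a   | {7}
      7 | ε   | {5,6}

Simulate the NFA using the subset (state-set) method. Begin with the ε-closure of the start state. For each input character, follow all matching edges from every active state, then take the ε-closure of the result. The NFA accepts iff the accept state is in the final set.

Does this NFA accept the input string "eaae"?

initial (ε-close {0}): {0,1,2}
'e' @ 1: {1,2,3,4,5,6}  [accepting]
'a' @ 2: {1,2,5,6,7}  [accepting]
'a' @ 3: {1,2,5,6,7}  [accepting]
'e' @ 4: {1,2,3,4,5,6}  [accepting]
after full input: {1,2,3,4,5,6}  (accept=1 in)

Answer: ACCEPT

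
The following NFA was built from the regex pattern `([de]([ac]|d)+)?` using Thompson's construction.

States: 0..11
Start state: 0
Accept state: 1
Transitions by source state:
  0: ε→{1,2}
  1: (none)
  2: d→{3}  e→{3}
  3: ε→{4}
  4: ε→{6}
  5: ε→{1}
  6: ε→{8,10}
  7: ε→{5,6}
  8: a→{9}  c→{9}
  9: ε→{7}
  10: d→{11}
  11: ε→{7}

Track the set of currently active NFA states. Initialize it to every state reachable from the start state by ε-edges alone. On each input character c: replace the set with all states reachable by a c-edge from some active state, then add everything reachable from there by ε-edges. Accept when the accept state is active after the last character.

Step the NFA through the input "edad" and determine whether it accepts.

Answer: ACCEPT

Derivation:
S₀ = ε-closure({0}) = {0,1,2}
'e' @ 1: {3,4,6,8,10}
'd' @ 2: {1,5,6,7,8,10,11}  (accept∈set)
'a' @ 3: {1,5,6,7,8,9,10}  (accept∈set)
'd' @ 4: {1,5,6,7,8,10,11}  (accept∈set)
final: {1,5,6,7,8,10,11}; accept 1 in set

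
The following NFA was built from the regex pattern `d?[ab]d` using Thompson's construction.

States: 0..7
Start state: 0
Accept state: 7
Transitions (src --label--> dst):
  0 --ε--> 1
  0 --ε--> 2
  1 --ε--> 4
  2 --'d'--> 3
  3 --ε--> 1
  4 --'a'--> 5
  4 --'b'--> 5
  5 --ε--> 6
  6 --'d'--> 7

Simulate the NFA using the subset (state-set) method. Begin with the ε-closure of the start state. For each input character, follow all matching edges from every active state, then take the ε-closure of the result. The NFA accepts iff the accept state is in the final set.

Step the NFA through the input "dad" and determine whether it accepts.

initial (ε-close {0}): {0,1,2,4}
'd' @ 1: {1,3,4}
'a' @ 2: {5,6}
'd' @ 3: {7}  ✓accept
end set {7} — state 7 in

Answer: ACCEPT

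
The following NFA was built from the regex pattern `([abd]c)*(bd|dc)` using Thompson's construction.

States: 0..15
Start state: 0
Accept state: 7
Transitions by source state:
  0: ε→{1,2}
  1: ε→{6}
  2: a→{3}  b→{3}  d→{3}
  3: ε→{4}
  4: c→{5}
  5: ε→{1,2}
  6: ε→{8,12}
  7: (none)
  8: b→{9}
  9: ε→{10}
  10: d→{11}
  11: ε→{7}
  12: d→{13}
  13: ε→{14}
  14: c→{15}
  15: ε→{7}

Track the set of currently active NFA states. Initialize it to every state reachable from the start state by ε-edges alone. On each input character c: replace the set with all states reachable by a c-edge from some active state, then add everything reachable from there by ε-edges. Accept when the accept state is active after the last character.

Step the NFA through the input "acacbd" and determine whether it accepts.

Answer: ACCEPT

Trace:
start: ε-closure({0}) = {0,1,2,6,8,12}
'a' @ 1: {3,4}
'c' @ 2: {1,2,5,6,8,12}
'a' @ 3: {3,4}
'c' @ 4: {1,2,5,6,8,12}
'b' @ 5: {3,4,9,10}
'd' @ 6: {7,11}  ✓accept
end set {7,11} — state 7 in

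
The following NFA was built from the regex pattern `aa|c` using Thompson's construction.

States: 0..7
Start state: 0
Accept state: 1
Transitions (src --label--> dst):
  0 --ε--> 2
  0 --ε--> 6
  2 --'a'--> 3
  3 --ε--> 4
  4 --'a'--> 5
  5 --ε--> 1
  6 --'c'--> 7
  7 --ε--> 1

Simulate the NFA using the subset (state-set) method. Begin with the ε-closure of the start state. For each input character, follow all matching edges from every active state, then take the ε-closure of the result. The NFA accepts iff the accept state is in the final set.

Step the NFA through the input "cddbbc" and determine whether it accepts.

S₀ = ε-closure({0}) = {0,2,6}
'c' @ 1: {1,7}  (accept∈set)
'd' @ 2: {}  — state set empty
rest 'dbbc' ignored (set empty)
end set {} — state 1 not in

Answer: REJECT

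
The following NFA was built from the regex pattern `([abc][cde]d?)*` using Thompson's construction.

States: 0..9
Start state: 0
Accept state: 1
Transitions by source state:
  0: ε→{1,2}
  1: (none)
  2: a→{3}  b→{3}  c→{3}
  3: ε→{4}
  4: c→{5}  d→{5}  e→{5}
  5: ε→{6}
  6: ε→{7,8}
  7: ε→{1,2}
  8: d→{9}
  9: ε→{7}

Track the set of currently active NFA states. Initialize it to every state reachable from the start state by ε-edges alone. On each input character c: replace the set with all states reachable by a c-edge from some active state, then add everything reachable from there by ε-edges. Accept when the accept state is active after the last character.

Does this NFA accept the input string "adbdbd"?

Answer: ACCEPT

Steps:
start: ε-closure({0}) = {0,1,2}
'a' @ 1: {3,4}
'd' @ 2: {1,2,5,6,7,8}  [accepting]
'b' @ 3: {3,4}
'd' @ 4: {1,2,5,6,7,8}  [accepting]
'b' @ 5: {3,4}
'd' @ 6: {1,2,5,6,7,8}  [accepting]
after full input: {1,2,5,6,7,8}  (accept=1 in)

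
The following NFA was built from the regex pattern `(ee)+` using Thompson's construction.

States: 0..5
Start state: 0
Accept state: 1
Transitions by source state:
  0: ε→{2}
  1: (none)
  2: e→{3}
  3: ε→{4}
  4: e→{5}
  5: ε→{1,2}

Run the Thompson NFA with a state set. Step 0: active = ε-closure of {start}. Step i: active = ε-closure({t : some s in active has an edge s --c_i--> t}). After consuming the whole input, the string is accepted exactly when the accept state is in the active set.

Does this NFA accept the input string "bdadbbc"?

Answer: REJECT

Steps:
initial (ε-close {0}): {0,2}
'b' @ 1: {}  — state set empty
rest 'dadbbc' ignored (set empty)
final: {}; accept 1 not in set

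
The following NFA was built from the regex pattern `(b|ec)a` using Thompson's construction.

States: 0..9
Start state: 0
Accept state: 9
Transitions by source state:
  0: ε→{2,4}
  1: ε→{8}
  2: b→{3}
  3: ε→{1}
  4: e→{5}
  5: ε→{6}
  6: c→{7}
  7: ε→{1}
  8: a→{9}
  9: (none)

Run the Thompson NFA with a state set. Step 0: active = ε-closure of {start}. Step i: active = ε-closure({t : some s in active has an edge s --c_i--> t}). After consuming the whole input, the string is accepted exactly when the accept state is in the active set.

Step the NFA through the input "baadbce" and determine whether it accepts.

S₀ = ε-closure({0}) = {0,2,4}
'b' @ 1: {1,3,8}
'a' @ 2: {9}  ✓accept
'a' @ 3: {}  — state set empty
rest 'dbce' ignored (set empty)
final: {}; accept 9 not in set

Answer: REJECT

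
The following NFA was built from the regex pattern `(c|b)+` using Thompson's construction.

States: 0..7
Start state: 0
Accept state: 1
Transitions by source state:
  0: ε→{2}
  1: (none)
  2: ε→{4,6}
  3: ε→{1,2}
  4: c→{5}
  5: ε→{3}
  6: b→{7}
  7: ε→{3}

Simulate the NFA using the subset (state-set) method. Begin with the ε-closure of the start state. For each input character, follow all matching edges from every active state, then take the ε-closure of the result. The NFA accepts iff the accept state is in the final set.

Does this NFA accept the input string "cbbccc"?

Answer: ACCEPT

Trace:
start: ε-closure({0}) = {0,2,4,6}
'c' @ 1: {1,2,3,4,5,6}  [accepting]
'b' @ 2: {1,2,3,4,6,7}  [accepting]
'b' @ 3: {1,2,3,4,6,7}  [accepting]
'c' @ 4: {1,2,3,4,5,6}  [accepting]
'c' @ 5: {1,2,3,4,5,6}  [accepting]
'c' @ 6: {1,2,3,4,5,6}  [accepting]
after full input: {1,2,3,4,5,6}  (accept=1 in)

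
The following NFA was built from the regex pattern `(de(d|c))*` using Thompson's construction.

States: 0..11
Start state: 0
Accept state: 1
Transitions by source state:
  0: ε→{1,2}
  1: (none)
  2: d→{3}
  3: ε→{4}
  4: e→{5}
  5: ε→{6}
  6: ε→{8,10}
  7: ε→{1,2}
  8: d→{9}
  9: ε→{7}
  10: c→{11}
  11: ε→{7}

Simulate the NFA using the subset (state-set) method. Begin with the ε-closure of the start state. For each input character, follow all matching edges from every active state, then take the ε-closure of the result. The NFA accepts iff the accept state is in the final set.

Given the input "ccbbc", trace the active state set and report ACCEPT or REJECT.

Answer: REJECT

Trace:
start: ε-closure({0}) = {0,1,2}
'c' @ 1: {}  — state set empty
rest 'cbbc' ignored (set empty)
final: {}; accept 1 not in set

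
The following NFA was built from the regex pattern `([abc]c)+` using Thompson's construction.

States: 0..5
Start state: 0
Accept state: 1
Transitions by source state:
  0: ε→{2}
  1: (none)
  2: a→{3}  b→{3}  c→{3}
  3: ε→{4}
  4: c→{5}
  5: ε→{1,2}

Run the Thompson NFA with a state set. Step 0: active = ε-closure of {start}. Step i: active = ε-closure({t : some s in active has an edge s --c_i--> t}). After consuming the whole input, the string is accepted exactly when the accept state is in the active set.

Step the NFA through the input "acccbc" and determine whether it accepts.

S₀ = ε-closure({0}) = {0,2}
'a' @ 1: {3,4}
'c' @ 2: {1,2,5}  (accept∈set)
'c' @ 3: {3,4}
'c' @ 4: {1,2,5}  (accept∈set)
'b' @ 5: {3,4}
'c' @ 6: {1,2,5}  (accept∈set)
final: {1,2,5}; accept 1 in set

Answer: ACCEPT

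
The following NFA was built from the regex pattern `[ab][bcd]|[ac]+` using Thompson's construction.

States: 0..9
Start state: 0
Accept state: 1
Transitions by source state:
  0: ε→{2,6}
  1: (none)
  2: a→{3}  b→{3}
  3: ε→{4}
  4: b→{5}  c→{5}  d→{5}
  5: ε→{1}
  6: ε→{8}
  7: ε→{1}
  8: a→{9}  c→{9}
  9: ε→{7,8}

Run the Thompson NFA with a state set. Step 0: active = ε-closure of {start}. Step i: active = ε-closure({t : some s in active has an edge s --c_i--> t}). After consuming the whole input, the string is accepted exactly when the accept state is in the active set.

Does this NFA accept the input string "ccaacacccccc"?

S₀ = ε-closure({0}) = {0,2,6,8}
'c' @ 1: {1,7,8,9}  [accepting]
'c' @ 2: {1,7,8,9}  [accepting]
'a' @ 3: {1,7,8,9}  [accepting]
'a' @ 4: {1,7,8,9}  [accepting]
'c' @ 5: {1,7,8,9}  [accepting]
'a' @ 6: {1,7,8,9}  [accepting]
'c' @ 7: {1,7,8,9}  [accepting]
'c' @ 8: {1,7,8,9}  [accepting]
'c' @ 9: {1,7,8,9}  [accepting]
'c' @ 10: {1,7,8,9}  [accepting]
'c' @ 11: {1,7,8,9}  [accepting]
'c' @ 12: {1,7,8,9}  [accepting]
after full input: {1,7,8,9}  (accept=1 in)

Answer: ACCEPT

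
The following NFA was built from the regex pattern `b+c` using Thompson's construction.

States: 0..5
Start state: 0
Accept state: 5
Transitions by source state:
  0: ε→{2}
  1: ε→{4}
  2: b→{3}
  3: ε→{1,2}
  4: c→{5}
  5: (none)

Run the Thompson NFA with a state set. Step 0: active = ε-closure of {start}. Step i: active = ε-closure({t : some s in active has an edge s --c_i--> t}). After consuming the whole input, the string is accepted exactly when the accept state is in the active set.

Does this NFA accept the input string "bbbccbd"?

start: ε-closure({0}) = {0,2}
'b' @ 1: {1,2,3,4}
'b' @ 2: {1,2,3,4}
'b' @ 3: {1,2,3,4}
'c' @ 4: {5}  (accept∈set)
'c' @ 5: {}  — dead — no transitions
rest 'bd' ignored (set empty)
after full input: {}  (accept=5 not in)

Answer: REJECT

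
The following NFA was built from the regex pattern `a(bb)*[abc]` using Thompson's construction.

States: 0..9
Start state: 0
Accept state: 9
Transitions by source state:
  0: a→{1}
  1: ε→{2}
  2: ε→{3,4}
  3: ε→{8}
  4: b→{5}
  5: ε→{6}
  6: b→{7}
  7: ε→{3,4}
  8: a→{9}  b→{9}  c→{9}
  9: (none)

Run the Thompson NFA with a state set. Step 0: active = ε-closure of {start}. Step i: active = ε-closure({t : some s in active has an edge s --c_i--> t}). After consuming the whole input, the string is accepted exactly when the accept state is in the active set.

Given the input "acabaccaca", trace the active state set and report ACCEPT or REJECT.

Answer: REJECT

Steps:
S₀ = ε-closure({0}) = {0}
'a' @ 1: {1,2,3,4,8}
'c' @ 2: {9}  ✓accept
'a' @ 3: {}  — no active states
rest 'baccaca' ignored (set empty)
after full input: {}  (accept=9 not in)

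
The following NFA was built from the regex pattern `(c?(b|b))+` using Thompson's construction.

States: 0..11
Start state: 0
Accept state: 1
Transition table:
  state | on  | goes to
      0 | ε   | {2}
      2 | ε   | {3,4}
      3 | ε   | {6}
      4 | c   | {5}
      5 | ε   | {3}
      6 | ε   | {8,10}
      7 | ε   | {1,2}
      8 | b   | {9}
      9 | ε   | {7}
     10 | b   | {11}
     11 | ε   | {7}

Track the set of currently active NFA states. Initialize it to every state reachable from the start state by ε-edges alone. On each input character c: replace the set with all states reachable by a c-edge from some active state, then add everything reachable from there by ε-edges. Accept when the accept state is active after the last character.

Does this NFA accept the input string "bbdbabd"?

Answer: REJECT

Derivation:
S₀ = ε-closure({0}) = {0,2,3,4,6,8,10}
'b' @ 1: {1,2,3,4,6,7,8,9,10,11}  (accept∈set)
'b' @ 2: {1,2,3,4,6,7,8,9,10,11}  (accept∈set)
'd' @ 3: {}  — no active states
rest 'babd' ignored (set empty)
final: {}; accept 1 not in set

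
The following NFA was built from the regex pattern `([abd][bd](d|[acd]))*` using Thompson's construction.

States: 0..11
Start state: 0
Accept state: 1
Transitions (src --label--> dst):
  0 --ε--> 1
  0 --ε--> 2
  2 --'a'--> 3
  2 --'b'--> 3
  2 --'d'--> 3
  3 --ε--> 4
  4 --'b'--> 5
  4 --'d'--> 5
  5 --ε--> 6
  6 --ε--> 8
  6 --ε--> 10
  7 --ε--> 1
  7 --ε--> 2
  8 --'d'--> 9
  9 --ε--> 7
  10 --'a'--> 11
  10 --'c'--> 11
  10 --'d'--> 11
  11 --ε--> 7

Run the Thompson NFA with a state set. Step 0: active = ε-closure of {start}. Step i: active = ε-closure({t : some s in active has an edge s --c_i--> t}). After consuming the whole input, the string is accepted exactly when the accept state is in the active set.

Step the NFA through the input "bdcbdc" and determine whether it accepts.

Answer: ACCEPT

Derivation:
initial (ε-close {0}): {0,1,2}
'b' @ 1: {3,4}
'd' @ 2: {5,6,8,10}
'c' @ 3: {1,2,7,11}  [accepting]
'b' @ 4: {3,4}
'd' @ 5: {5,6,8,10}
'c' @ 6: {1,2,7,11}  [accepting]
end set {1,2,7,11} — state 1 in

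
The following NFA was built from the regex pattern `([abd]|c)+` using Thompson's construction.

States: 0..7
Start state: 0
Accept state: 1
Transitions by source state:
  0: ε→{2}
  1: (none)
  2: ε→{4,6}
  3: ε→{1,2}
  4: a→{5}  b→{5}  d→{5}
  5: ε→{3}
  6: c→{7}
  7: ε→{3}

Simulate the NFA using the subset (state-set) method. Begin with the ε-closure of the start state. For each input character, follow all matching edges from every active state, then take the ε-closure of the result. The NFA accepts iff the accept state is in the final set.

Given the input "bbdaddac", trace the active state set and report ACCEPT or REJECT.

S₀ = ε-closure({0}) = {0,2,4,6}
'b' @ 1: {1,2,3,4,5,6}  ✓accept
'b' @ 2: {1,2,3,4,5,6}  ✓accept
'd' @ 3: {1,2,3,4,5,6}  ✓accept
'a' @ 4: {1,2,3,4,5,6}  ✓accept
'd' @ 5: {1,2,3,4,5,6}  ✓accept
'd' @ 6: {1,2,3,4,5,6}  ✓accept
'a' @ 7: {1,2,3,4,5,6}  ✓accept
'c' @ 8: {1,2,3,4,6,7}  ✓accept
final: {1,2,3,4,6,7}; accept 1 in set

Answer: ACCEPT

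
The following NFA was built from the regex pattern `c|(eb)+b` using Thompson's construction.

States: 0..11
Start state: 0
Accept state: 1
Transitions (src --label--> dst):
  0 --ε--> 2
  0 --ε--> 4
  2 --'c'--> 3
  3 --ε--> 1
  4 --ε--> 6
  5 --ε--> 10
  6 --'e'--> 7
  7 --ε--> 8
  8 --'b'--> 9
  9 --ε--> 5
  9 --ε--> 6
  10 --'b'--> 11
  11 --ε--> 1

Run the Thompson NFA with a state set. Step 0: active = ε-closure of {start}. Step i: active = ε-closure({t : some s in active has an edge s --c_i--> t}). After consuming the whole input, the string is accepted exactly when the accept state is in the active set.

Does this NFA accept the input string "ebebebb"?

start: ε-closure({0}) = {0,2,4,6}
'e' @ 1: {7,8}
'b' @ 2: {5,6,9,10}
'e' @ 3: {7,8}
'b' @ 4: {5,6,9,10}
'e' @ 5: {7,8}
'b' @ 6: {5,6,9,10}
'b' @ 7: {1,11}  ✓accept
after full input: {1,11}  (accept=1 in)

Answer: ACCEPT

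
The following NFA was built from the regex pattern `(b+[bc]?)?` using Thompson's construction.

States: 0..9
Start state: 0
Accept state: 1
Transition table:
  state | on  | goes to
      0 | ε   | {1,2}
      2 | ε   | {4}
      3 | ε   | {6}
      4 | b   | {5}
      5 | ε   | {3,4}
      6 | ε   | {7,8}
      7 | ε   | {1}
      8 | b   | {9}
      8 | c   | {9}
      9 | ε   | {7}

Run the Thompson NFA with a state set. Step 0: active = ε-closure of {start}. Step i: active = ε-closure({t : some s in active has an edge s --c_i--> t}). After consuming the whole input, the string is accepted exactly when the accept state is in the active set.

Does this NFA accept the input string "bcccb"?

start: ε-closure({0}) = {0,1,2,4}
'b' @ 1: {1,3,4,5,6,7,8}  [accepting]
'c' @ 2: {1,7,9}  [accepting]
'c' @ 3: {}  — state set empty
rest 'cb' ignored (set empty)
end set {} — state 1 not in

Answer: REJECT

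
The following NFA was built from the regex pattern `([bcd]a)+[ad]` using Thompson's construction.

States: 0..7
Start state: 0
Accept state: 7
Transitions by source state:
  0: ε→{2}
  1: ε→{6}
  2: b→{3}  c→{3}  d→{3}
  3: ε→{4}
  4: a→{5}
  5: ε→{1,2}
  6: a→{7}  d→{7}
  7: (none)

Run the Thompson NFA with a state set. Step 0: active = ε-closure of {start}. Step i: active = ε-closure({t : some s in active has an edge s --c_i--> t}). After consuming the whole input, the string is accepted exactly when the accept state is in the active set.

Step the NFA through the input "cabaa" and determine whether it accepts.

Answer: ACCEPT

Trace:
start: ε-closure({0}) = {0,2}
'c' @ 1: {3,4}
'a' @ 2: {1,2,5,6}
'b' @ 3: {3,4}
'a' @ 4: {1,2,5,6}
'a' @ 5: {7}  (accept∈set)
after full input: {7}  (accept=7 in)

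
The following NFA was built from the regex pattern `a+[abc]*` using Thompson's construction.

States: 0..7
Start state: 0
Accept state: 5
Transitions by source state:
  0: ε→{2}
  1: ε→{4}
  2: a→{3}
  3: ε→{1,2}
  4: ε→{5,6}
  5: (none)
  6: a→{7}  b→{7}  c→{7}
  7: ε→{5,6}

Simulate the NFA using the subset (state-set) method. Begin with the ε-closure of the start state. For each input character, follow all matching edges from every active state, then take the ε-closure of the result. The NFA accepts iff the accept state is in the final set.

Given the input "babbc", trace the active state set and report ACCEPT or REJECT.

S₀ = ε-closure({0}) = {0,2}
'b' @ 1: {}  — no active states
rest 'abbc' ignored (set empty)
after full input: {}  (accept=5 not in)

Answer: REJECT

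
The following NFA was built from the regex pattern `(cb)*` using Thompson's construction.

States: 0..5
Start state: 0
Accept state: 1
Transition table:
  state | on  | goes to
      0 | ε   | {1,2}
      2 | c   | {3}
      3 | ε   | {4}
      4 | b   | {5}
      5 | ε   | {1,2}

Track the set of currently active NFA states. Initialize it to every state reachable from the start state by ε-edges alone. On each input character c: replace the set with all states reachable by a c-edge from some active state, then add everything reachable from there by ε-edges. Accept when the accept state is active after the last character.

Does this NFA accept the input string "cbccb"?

Answer: REJECT

Derivation:
S₀ = ε-closure({0}) = {0,1,2}
'c' @ 1: {3,4}
'b' @ 2: {1,2,5}  (accept∈set)
'c' @ 3: {3,4}
'c' @ 4: {}  — no active states
rest 'b' ignored (set empty)
final: {}; accept 1 not in set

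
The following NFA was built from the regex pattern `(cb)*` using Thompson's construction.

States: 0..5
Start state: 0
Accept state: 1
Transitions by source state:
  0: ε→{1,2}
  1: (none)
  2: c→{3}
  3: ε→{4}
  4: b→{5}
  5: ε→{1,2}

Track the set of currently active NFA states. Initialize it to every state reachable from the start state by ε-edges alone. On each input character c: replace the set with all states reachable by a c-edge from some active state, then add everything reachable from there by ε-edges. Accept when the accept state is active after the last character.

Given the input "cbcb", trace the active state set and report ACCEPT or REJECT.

Answer: ACCEPT

Derivation:
start: ε-closure({0}) = {0,1,2}
'c' @ 1: {3,4}
'b' @ 2: {1,2,5}  ✓accept
'c' @ 3: {3,4}
'b' @ 4: {1,2,5}  ✓accept
after full input: {1,2,5}  (accept=1 in)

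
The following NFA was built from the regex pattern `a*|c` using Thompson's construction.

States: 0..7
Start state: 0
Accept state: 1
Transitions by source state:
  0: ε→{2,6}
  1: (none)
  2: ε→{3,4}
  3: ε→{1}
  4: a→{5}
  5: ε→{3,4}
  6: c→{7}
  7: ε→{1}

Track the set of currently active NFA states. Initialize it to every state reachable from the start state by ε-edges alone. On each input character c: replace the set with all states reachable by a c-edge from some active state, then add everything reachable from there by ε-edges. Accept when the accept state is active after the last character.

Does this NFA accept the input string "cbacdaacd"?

Answer: REJECT

Steps:
start: ε-closure({0}) = {0,1,2,3,4,6}
'c' @ 1: {1,7}  ✓accept
'b' @ 2: {}  — no active states
rest 'acdaacd' ignored (set empty)
end set {} — state 1 not in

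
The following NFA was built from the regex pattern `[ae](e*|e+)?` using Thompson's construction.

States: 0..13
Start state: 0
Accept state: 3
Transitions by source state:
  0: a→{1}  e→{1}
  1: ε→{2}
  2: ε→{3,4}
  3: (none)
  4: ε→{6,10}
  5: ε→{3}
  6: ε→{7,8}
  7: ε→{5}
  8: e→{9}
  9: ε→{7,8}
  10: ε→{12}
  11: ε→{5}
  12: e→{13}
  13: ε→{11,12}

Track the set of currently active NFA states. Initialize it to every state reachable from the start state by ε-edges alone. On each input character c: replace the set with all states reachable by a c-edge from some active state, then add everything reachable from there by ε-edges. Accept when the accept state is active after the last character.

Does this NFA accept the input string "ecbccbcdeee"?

start: ε-closure({0}) = {0}
'e' @ 1: {1,2,3,4,5,6,7,8,10,12}  ✓accept
'c' @ 2: {}  — state set empty
rest 'bccbcdeee' ignored (set empty)
after full input: {}  (accept=3 not in)

Answer: REJECT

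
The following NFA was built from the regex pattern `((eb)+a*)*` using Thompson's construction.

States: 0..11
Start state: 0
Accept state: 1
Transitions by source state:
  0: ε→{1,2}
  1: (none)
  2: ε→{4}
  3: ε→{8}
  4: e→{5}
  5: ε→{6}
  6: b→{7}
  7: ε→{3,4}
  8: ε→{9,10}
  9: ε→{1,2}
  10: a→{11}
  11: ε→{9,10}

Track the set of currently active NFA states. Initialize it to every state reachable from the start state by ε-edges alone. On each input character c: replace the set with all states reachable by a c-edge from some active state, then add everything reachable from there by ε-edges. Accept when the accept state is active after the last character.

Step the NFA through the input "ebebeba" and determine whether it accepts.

Answer: ACCEPT

Trace:
S₀ = ε-closure({0}) = {0,1,2,4}
'e' @ 1: {5,6}
'b' @ 2: {1,2,3,4,7,8,9,10}  (accept∈set)
'e' @ 3: {5,6}
'b' @ 4: {1,2,3,4,7,8,9,10}  (accept∈set)
'e' @ 5: {5,6}
'b' @ 6: {1,2,3,4,7,8,9,10}  (accept∈set)
'a' @ 7: {1,2,4,9,10,11}  (accept∈set)
final: {1,2,4,9,10,11}; accept 1 in set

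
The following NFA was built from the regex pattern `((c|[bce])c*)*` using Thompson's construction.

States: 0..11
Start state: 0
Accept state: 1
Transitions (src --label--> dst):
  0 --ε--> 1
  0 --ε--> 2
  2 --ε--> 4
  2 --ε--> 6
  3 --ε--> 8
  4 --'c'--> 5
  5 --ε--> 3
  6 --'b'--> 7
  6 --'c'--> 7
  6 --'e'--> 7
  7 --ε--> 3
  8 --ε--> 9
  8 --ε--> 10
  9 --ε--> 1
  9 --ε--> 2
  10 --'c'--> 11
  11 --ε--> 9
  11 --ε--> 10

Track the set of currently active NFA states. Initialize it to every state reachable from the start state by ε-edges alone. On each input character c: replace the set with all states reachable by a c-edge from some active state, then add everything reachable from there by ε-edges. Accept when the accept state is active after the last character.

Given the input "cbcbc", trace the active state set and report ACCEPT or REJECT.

S₀ = ε-closure({0}) = {0,1,2,4,6}
'c' @ 1: {1,2,3,4,5,6,7,8,9,10}  ✓accept
'b' @ 2: {1,2,3,4,6,7,8,9,10}  ✓accept
'c' @ 3: {1,2,3,4,5,6,7,8,9,10,11}  ✓accept
'b' @ 4: {1,2,3,4,6,7,8,9,10}  ✓accept
'c' @ 5: {1,2,3,4,5,6,7,8,9,10,11}  ✓accept
after full input: {1,2,3,4,5,6,7,8,9,10,11}  (accept=1 in)

Answer: ACCEPT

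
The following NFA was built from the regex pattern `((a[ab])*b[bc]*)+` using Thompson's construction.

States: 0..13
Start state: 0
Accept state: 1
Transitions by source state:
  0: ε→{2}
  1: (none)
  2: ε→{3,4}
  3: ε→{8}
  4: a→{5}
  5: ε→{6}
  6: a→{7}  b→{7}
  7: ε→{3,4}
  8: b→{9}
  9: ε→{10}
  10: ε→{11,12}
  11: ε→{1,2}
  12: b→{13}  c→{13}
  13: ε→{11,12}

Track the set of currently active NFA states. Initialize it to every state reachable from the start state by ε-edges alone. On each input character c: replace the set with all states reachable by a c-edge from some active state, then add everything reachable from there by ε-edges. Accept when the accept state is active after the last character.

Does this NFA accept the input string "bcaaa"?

S₀ = ε-closure({0}) = {0,2,3,4,8}
'b' @ 1: {1,2,3,4,8,9,10,11,12}  (accept∈set)
'c' @ 2: {1,2,3,4,8,11,12,13}  (accept∈set)
'a' @ 3: {5,6}
'a' @ 4: {3,4,7,8}
'a' @ 5: {5,6}
final: {5,6}; accept 1 not in set

Answer: REJECT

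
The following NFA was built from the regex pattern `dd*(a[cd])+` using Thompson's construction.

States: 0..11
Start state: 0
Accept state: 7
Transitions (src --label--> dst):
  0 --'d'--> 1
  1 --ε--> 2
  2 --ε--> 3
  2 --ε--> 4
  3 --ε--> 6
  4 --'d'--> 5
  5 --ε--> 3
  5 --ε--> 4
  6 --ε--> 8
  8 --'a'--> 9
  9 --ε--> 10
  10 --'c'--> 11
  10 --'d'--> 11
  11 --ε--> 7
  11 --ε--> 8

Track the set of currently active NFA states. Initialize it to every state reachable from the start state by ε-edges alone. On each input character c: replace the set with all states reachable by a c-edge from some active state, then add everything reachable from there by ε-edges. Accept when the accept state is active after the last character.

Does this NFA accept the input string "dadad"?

Answer: ACCEPT

Trace:
start: ε-closure({0}) = {0}
'd' @ 1: {1,2,3,4,6,8}
'a' @ 2: {9,10}
'd' @ 3: {7,8,11}  ✓accept
'a' @ 4: {9,10}
'd' @ 5: {7,8,11}  ✓accept
end set {7,8,11} — state 7 in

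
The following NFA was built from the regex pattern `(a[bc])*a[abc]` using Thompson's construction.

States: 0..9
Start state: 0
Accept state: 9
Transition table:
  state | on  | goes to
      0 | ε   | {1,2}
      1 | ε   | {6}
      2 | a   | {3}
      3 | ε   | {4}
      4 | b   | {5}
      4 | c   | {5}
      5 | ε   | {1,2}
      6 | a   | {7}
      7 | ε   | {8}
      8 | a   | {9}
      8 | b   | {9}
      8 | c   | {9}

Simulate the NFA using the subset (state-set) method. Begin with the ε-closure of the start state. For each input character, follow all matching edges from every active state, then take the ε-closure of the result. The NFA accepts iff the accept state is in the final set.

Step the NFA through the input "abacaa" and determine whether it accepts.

S₀ = ε-closure({0}) = {0,1,2,6}
'a' @ 1: {3,4,7,8}
'b' @ 2: {1,2,5,6,9}  ✓accept
'a' @ 3: {3,4,7,8}
'c' @ 4: {1,2,5,6,9}  ✓accept
'a' @ 5: {3,4,7,8}
'a' @ 6: {9}  ✓accept
final: {9}; accept 9 in set

Answer: ACCEPT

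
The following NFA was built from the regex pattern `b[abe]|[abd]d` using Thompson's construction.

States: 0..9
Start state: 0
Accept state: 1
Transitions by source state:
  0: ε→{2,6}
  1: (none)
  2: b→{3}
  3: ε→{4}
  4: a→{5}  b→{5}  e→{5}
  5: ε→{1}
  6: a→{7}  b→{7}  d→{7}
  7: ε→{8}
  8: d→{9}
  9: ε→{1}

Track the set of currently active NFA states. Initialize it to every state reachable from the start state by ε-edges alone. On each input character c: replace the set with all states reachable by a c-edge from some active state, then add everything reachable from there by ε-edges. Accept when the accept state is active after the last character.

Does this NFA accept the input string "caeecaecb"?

initial (ε-close {0}): {0,2,6}
'c' @ 1: {}  — state set empty
rest 'aeecaecb' ignored (set empty)
final: {}; accept 1 not in set

Answer: REJECT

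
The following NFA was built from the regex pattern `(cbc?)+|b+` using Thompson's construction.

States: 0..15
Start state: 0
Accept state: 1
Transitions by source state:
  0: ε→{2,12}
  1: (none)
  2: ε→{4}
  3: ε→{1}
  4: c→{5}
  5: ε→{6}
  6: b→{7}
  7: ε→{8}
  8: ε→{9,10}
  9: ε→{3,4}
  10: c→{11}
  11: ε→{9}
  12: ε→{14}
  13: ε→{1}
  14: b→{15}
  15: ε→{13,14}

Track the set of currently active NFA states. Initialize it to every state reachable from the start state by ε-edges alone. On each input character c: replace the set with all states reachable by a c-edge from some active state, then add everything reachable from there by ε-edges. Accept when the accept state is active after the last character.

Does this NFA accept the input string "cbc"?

Answer: ACCEPT

Steps:
S₀ = ε-closure({0}) = {0,2,4,12,14}
'c' @ 1: {5,6}
'b' @ 2: {1,3,4,7,8,9,10}  (accept∈set)
'c' @ 3: {1,3,4,5,6,9,11}  (accept∈set)
final: {1,3,4,5,6,9,11}; accept 1 in set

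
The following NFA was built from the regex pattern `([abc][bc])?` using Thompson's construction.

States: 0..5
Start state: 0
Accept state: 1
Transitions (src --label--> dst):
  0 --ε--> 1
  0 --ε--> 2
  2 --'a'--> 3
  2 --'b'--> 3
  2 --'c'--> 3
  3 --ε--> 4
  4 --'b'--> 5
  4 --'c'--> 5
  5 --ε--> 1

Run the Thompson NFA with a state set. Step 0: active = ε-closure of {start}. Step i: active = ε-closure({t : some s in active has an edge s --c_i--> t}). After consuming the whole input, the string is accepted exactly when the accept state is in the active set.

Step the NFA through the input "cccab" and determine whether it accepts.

start: ε-closure({0}) = {0,1,2}
'c' @ 1: {3,4}
'c' @ 2: {1,5}  ✓accept
'c' @ 3: {}  — state set empty
rest 'ab' ignored (set empty)
end set {} — state 1 not in

Answer: REJECT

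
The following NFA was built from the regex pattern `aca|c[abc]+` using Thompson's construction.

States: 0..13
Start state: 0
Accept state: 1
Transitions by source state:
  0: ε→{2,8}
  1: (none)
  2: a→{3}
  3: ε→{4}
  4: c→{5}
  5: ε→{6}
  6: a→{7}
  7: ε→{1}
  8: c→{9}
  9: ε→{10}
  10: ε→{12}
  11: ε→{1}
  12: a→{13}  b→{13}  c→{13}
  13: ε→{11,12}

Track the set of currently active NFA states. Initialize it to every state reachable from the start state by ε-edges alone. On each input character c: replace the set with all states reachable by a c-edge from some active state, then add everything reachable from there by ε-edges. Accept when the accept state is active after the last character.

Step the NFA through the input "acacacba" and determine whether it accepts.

S₀ = ε-closure({0}) = {0,2,8}
'a' @ 1: {3,4}
'c' @ 2: {5,6}
'a' @ 3: {1,7}  [accepting]
'c' @ 4: {}  — dead — no transitions
rest 'acba' ignored (set empty)
end set {} — state 1 not in

Answer: REJECT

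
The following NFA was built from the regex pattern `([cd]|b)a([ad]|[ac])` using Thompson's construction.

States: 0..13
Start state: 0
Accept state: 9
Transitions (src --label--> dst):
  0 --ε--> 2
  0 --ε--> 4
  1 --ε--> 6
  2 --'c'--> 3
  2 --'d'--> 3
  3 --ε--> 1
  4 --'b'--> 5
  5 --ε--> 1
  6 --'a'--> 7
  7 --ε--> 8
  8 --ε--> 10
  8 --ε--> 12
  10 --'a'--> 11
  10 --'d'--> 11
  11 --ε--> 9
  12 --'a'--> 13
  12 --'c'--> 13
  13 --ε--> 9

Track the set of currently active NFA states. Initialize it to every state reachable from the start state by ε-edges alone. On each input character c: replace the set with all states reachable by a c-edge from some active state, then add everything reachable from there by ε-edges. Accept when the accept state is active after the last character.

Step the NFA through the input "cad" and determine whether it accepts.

start: ε-closure({0}) = {0,2,4}
'c' @ 1: {1,3,6}
'a' @ 2: {7,8,10,12}
'd' @ 3: {9,11}  [accepting]
after full input: {9,11}  (accept=9 in)

Answer: ACCEPT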